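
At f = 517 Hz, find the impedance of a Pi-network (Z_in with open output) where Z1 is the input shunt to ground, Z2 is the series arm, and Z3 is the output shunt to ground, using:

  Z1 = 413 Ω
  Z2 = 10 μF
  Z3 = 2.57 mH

Step 1 — Angular frequency: ω = 2π·f = 2π·517 = 3248 rad/s.
Step 2 — Component impedances:
  Z1: Z = R = 413 Ω
  Z2: Z = 1/(jωC) = -j/(ω·C) = 0 - j30.78 Ω
  Z3: Z = jωL = j·3248·0.00257 = 0 + j8.348 Ω
Step 3 — With open output, the series arm Z2 and the output shunt Z3 appear in series to ground: Z2 + Z3 = 0 - j22.44 Ω.
Step 4 — Parallel with input shunt Z1: Z_in = Z1 || (Z2 + Z3) = 1.215 - j22.37 Ω = 22.4∠-86.9° Ω.

Z = 1.215 - j22.37 Ω = 22.4∠-86.9° Ω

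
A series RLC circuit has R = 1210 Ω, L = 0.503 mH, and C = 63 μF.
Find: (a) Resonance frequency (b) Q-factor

Step 1 — Resonance condition Im(Z)=0 gives ω₀ = 1/√(LC).
Step 2 — ω₀ = 1/√(0.000503·6.3e-05) = 5618 rad/s.
Step 3 — f₀ = ω₀/(2π) = 894.1 Hz.
Step 4 — Series Q: Q = ω₀L/R = 5618·0.000503/1210 = 0.002335.

(a) f₀ = 894.1 Hz  (b) Q = 0.002335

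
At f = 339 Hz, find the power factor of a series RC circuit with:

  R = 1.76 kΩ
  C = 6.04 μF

Step 1 — Angular frequency: ω = 2π·f = 2π·339 = 2130 rad/s.
Step 2 — Component impedances:
  R: Z = R = 1760 Ω
  C: Z = 1/(jωC) = -j/(ω·C) = 0 - j77.73 Ω
Step 3 — Series combination: Z_total = R + C = 1760 - j77.73 Ω = 1762∠-2.5° Ω.
Step 4 — Power factor: PF = cos(φ) = Re(Z)/|Z| = 1760/1761.7 = 0.999.
Step 5 — Type: Im(Z) = -77.73 ⇒ leading (phase φ = -2.5°).

PF = 0.999 (leading, φ = -2.5°)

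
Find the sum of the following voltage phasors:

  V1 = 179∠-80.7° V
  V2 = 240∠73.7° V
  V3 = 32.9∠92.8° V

Step 1 — Convert each phasor to rectangular form:
  V1 = 179·(cos(-80.7°) + j·sin(-80.7°)) = 28.93 - j176.6 V
  V2 = 240·(cos(73.7°) + j·sin(73.7°)) = 67.36 + j230.4 V
  V3 = 32.9·(cos(92.8°) + j·sin(92.8°)) = -1.607 + j32.86 V
Step 2 — Sum components: V_total = 94.68 + j86.57 V.
Step 3 — Convert to polar: |V_total| = 128.3 V, ∠V_total = 42.4°.

V_total = 128.3∠42.4° V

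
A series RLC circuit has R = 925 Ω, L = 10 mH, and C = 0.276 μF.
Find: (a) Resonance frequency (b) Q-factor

Step 1 — Resonance condition Im(Z)=0 gives ω₀ = 1/√(LC).
Step 2 — ω₀ = 1/√(0.01·2.76e-07) = 1.903e+04 rad/s.
Step 3 — f₀ = ω₀/(2π) = 3029 Hz.
Step 4 — Series Q: Q = ω₀L/R = 1.903e+04·0.01/925 = 0.2058.

(a) f₀ = 3029 Hz  (b) Q = 0.2058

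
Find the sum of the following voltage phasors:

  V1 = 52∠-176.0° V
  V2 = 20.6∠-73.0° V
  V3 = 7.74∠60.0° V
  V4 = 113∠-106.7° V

Step 1 — Convert each phasor to rectangular form:
  V1 = 52·(cos(-176.0°) + j·sin(-176.0°)) = -51.87 - j3.627 V
  V2 = 20.6·(cos(-73.0°) + j·sin(-73.0°)) = 6.023 - j19.7 V
  V3 = 7.74·(cos(60.0°) + j·sin(60.0°)) = 3.87 + j6.703 V
  V4 = 113·(cos(-106.7°) + j·sin(-106.7°)) = -32.47 - j108.2 V
Step 2 — Sum components: V_total = -74.45 - j124.9 V.
Step 3 — Convert to polar: |V_total| = 145.4 V, ∠V_total = -120.8°.

V_total = 145.4∠-120.8° V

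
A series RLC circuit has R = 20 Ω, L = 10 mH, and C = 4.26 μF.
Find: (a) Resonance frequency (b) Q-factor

Step 1 — Resonance condition Im(Z)=0 gives ω₀ = 1/√(LC).
Step 2 — ω₀ = 1/√(0.01·4.26e-06) = 4845 rad/s.
Step 3 — f₀ = ω₀/(2π) = 771.1 Hz.
Step 4 — Series Q: Q = ω₀L/R = 4845·0.01/20 = 2.423.

(a) f₀ = 771.1 Hz  (b) Q = 2.423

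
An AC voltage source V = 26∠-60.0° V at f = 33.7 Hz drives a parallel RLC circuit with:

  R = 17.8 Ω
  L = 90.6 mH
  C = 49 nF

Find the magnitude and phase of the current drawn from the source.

Step 1 — Angular frequency: ω = 2π·f = 2π·33.7 = 211.7 rad/s.
Step 2 — Component impedances:
  R: Z = R = 17.8 Ω
  L: Z = jωL = j·211.7·0.0906 = 0 + j19.18 Ω
  C: Z = 1/(jωC) = -j/(ω·C) = 0 - j9.638e+04 Ω
Step 3 — Parallel combination: 1/Z_total = 1/R + 1/L + 1/C; Z_total = 9.567 + j8.875 Ω = 13.05∠42.9° Ω.
Step 4 — Source phasor: V = 26∠-60.0° V = 13 - j22.52 V.
Step 5 — Ohm's law: I = V / Z_total = (13 - j22.52) / (9.567 + j8.875) = -0.4432 - j1.942 A.
Step 6 — Convert to polar: |I| = 1.992 A, ∠I = -102.9°.

I = 1.992∠-102.9° A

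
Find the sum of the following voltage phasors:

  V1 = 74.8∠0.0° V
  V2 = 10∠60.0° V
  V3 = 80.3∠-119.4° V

Step 1 — Convert each phasor to rectangular form:
  V1 = 74.8·(cos(0.0°) + j·sin(0.0°)) = 74.8 V
  V2 = 10·(cos(60.0°) + j·sin(60.0°)) = 5 + j8.66 V
  V3 = 80.3·(cos(-119.4°) + j·sin(-119.4°)) = -39.42 - j69.96 V
Step 2 — Sum components: V_total = 40.38 - j61.3 V.
Step 3 — Convert to polar: |V_total| = 73.4 V, ∠V_total = -56.6°.

V_total = 73.4∠-56.6° V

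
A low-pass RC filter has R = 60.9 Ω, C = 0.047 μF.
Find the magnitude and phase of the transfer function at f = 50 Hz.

Step 1 — Angular frequency: ω = 2π·50 = 314.2 rad/s.
Step 2 — Transfer function: H(jω) = 1/(1 + jωRC).
Step 3 — Denominator: 1 + jωRC = 1 + j·314.2·60.9·4.7e-08 = 1 + j0.0008992.
Step 4 — H = 1 - j0.0008992.
Step 5 — Magnitude: |H| = 1 (-0.0 dB); phase: φ = -0.1°.

|H| = 1 (-0.0 dB), φ = -0.1°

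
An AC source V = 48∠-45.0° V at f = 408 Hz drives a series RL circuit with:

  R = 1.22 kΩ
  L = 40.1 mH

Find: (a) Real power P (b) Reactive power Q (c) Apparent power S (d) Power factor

Step 1 — Angular frequency: ω = 2π·f = 2π·408 = 2564 rad/s.
Step 2 — Component impedances:
  R: Z = R = 1220 Ω
  L: Z = jωL = j·2564·0.0401 = 0 + j102.8 Ω
Step 3 — Series combination: Z_total = R + L = 1220 + j102.8 Ω = 1224∠4.8° Ω.
Step 4 — Source phasor: V = 48∠-45.0° V = 33.94 - j33.94 V.
Step 5 — Current: I = V / Z = 0.0253 - j0.02995 A = 0.03921∠-49.8° A.
Step 6 — Complex power: S = V·I* = 1.875 + j0.158 VA.
Step 7 — Real power: P = Re(S) = 1.875 W.
Step 8 — Reactive power: Q = Im(S) = 0.158 VAR.
Step 9 — Apparent power: |S| = 1.882 VA.
Step 10 — Power factor: PF = P/|S| = 0.9965 (lagging).

(a) P = 1.875 W  (b) Q = 0.158 VAR  (c) S = 1.882 VA  (d) PF = 0.9965 (lagging)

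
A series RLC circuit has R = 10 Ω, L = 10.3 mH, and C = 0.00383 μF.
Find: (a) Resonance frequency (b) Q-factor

Step 1 — Resonance condition Im(Z)=0 gives ω₀ = 1/√(LC).
Step 2 — ω₀ = 1/√(0.0103·3.83e-09) = 1.592e+05 rad/s.
Step 3 — f₀ = ω₀/(2π) = 2.534e+04 Hz.
Step 4 — Series Q: Q = ω₀L/R = 1.592e+05·0.0103/10 = 164.

(a) f₀ = 2.534e+04 Hz  (b) Q = 164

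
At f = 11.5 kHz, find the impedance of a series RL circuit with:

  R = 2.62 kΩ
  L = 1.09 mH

Step 1 — Angular frequency: ω = 2π·f = 2π·1.15e+04 = 7.226e+04 rad/s.
Step 2 — Component impedances:
  R: Z = R = 2620 Ω
  L: Z = jωL = j·7.226e+04·0.00109 = 0 + j78.76 Ω
Step 3 — Series combination: Z_total = R + L = 2620 + j78.76 Ω = 2621∠1.7° Ω.

Z = 2620 + j78.76 Ω = 2621∠1.7° Ω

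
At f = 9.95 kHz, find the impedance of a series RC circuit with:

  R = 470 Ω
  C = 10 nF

Step 1 — Angular frequency: ω = 2π·f = 2π·9950 = 6.252e+04 rad/s.
Step 2 — Component impedances:
  R: Z = R = 470 Ω
  C: Z = 1/(jωC) = -j/(ω·C) = 0 - j1600 Ω
Step 3 — Series combination: Z_total = R + C = 470 - j1600 Ω = 1667∠-73.6° Ω.

Z = 470 - j1600 Ω = 1667∠-73.6° Ω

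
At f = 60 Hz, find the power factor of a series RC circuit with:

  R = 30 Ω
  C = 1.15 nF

Step 1 — Angular frequency: ω = 2π·f = 2π·60 = 377 rad/s.
Step 2 — Component impedances:
  R: Z = R = 30 Ω
  C: Z = 1/(jωC) = -j/(ω·C) = 0 - j2.307e+06 Ω
Step 3 — Series combination: Z_total = R + C = 30 - j2.307e+06 Ω = 2.307e+06∠-90.0° Ω.
Step 4 — Power factor: PF = cos(φ) = Re(Z)/|Z| = 30/2.3066e+06 = 1.301e-05.
Step 5 — Type: Im(Z) = -2.307e+06 ⇒ leading (phase φ = -90.0°).

PF = 1.301e-05 (leading, φ = -90.0°)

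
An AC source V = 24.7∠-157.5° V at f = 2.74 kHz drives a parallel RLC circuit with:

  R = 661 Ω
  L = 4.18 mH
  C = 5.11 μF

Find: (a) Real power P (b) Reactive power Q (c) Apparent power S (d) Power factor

Step 1 — Angular frequency: ω = 2π·f = 2π·2740 = 1.722e+04 rad/s.
Step 2 — Component impedances:
  R: Z = R = 661 Ω
  L: Z = jωL = j·1.722e+04·0.00418 = 0 + j71.96 Ω
  C: Z = 1/(jωC) = -j/(ω·C) = 0 - j11.37 Ω
Step 3 — Parallel combination: 1/Z_total = 1/R + 1/L + 1/C; Z_total = 0.2756 - j13.49 Ω = 13.5∠-88.8° Ω.
Step 4 — Source phasor: V = 24.7∠-157.5° V = -22.82 - j9.452 V.
Step 5 — Current: I = V / Z = 0.6657 - j1.705 A = 1.83∠-68.7° A.
Step 6 — Complex power: S = V·I* = 0.923 - j45.19 VA.
Step 7 — Real power: P = Re(S) = 0.923 W.
Step 8 — Reactive power: Q = Im(S) = -45.19 VAR.
Step 9 — Apparent power: |S| = 45.2 VA.
Step 10 — Power factor: PF = P/|S| = 0.02042 (leading).

(a) P = 0.923 W  (b) Q = -45.19 VAR  (c) S = 45.2 VA  (d) PF = 0.02042 (leading)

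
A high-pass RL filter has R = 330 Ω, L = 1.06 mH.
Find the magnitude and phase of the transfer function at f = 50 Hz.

Step 1 — Angular frequency: ω = 2π·50 = 314.2 rad/s.
Step 2 — Transfer function: H(jω) = jωL/(R + jωL).
Step 3 — Numerator jωL = j·0.333; denominator R + jωL = 330 + j0.333.
Step 4 — H = 1.018e-06 + j0.001009.
Step 5 — Magnitude: |H| = 0.001009 (-59.9 dB); phase: φ = 89.9°.

|H| = 0.001009 (-59.9 dB), φ = 89.9°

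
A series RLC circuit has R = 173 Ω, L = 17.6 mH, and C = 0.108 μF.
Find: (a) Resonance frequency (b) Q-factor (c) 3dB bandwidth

Step 1 — Resonance condition Im(Z)=0 gives ω₀ = 1/√(LC).
Step 2 — ω₀ = 1/√(0.0176·1.08e-07) = 2.294e+04 rad/s.
Step 3 — f₀ = ω₀/(2π) = 3650 Hz.
Step 4 — Series Q: Q = ω₀L/R = 2.294e+04·0.0176/173 = 2.333.
Step 5 — 3dB bandwidth: Δω = ω₀/Q = 9830 rad/s; BW = Δω/(2π) = 1564 Hz.

(a) f₀ = 3650 Hz  (b) Q = 2.333  (c) BW = 1564 Hz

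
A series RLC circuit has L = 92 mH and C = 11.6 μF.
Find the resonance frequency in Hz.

Step 1 — Resonance condition Im(Z)=0 gives ω₀ = 1/√(LC).
Step 2 — ω₀ = 1/√(0.092·1.16e-05) = 968 rad/s.
Step 3 — f₀ = ω₀/(2π) = 154.1 Hz.

f₀ = 154.1 Hz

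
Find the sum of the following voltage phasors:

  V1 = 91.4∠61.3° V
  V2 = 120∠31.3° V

Step 1 — Convert each phasor to rectangular form:
  V1 = 91.4·(cos(61.3°) + j·sin(61.3°)) = 43.89 + j80.17 V
  V2 = 120·(cos(31.3°) + j·sin(31.3°)) = 102.5 + j62.34 V
Step 2 — Sum components: V_total = 146.4 + j142.5 V.
Step 3 — Convert to polar: |V_total| = 204.3 V, ∠V_total = 44.2°.

V_total = 204.3∠44.2° V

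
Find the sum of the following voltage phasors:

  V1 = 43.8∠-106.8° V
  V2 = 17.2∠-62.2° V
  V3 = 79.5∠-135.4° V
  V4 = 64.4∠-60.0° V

Step 1 — Convert each phasor to rectangular form:
  V1 = 43.8·(cos(-106.8°) + j·sin(-106.8°)) = -12.66 - j41.93 V
  V2 = 17.2·(cos(-62.2°) + j·sin(-62.2°)) = 8.022 - j15.21 V
  V3 = 79.5·(cos(-135.4°) + j·sin(-135.4°)) = -56.61 - j55.82 V
  V4 = 64.4·(cos(-60.0°) + j·sin(-60.0°)) = 32.2 - j55.77 V
Step 2 — Sum components: V_total = -29.04 - j168.7 V.
Step 3 — Convert to polar: |V_total| = 171.2 V, ∠V_total = -99.8°.

V_total = 171.2∠-99.8° V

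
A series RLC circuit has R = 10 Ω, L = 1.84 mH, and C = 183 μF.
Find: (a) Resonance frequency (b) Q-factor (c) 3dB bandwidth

Step 1 — Resonance: ω₀ = 1/√(LC) = 1/√(0.00184·0.000183) = 1723 rad/s.
Step 2 — f₀ = ω₀/(2π) = 274.3 Hz.
Step 3 — Series Q: Q = ω₀L/R = 1723·0.00184/10 = 0.3171.
Step 4 — Bandwidth: Δω = ω₀/Q = 5435 rad/s; BW = Δω/(2π) = 865 Hz.

(a) f₀ = 274.3 Hz  (b) Q = 0.3171  (c) BW = 865 Hz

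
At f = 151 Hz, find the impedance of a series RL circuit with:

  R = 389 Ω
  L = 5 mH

Step 1 — Angular frequency: ω = 2π·f = 2π·151 = 948.8 rad/s.
Step 2 — Component impedances:
  R: Z = R = 389 Ω
  L: Z = jωL = j·948.8·0.005 = 0 + j4.744 Ω
Step 3 — Series combination: Z_total = R + L = 389 + j4.744 Ω = 389∠0.7° Ω.

Z = 389 + j4.744 Ω = 389∠0.7° Ω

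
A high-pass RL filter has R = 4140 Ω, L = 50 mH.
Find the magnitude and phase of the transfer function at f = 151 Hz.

Step 1 — Angular frequency: ω = 2π·151 = 948.8 rad/s.
Step 2 — Transfer function: H(jω) = jωL/(R + jωL).
Step 3 — Numerator jωL = j·47.44; denominator R + jωL = 4140 + j47.44.
Step 4 — H = 0.0001313 + j0.01146.
Step 5 — Magnitude: |H| = 0.01146 (-38.8 dB); phase: φ = 89.3°.

|H| = 0.01146 (-38.8 dB), φ = 89.3°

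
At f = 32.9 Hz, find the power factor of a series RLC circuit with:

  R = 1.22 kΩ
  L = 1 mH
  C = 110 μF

Step 1 — Angular frequency: ω = 2π·f = 2π·32.9 = 206.7 rad/s.
Step 2 — Component impedances:
  R: Z = R = 1220 Ω
  L: Z = jωL = j·206.7·0.001 = 0 + j0.2067 Ω
  C: Z = 1/(jωC) = -j/(ω·C) = 0 - j43.98 Ω
Step 3 — Series combination: Z_total = R + L + C = 1220 - j43.77 Ω = 1221∠-2.1° Ω.
Step 4 — Power factor: PF = cos(φ) = Re(Z)/|Z| = 1220/1220.78 = 0.9994.
Step 5 — Type: Im(Z) = -43.77 ⇒ leading (phase φ = -2.1°).

PF = 0.9994 (leading, φ = -2.1°)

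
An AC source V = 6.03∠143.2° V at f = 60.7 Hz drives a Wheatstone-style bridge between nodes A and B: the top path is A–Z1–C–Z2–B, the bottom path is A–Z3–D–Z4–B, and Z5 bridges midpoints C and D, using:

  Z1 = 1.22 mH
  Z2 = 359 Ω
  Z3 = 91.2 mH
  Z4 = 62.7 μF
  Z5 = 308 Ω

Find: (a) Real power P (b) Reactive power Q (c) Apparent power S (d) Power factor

Step 1 — Angular frequency: ω = 2π·f = 2π·60.7 = 381.4 rad/s.
Step 2 — Component impedances:
  Z1: Z = jωL = j·381.4·0.00122 = 0 + j0.4653 Ω
  Z2: Z = R = 359 Ω
  Z3: Z = jωL = j·381.4·0.0912 = 0 + j34.78 Ω
  Z4: Z = 1/(jωC) = -j/(ω·C) = 0 - j41.82 Ω
  Z5: Z = R = 308 Ω
Step 3 — Bridge requires nodal analysis (the Z5 bridge couples midpoints C and D, so the two paths cannot be reduced to a simple series/parallel combination). Setting node B to ground and injecting 1 A at node A, the 3-node admittance system at A, C, D solves to V_A = Z_AB = 3.986 - j7.315 Ω = 8.33∠-61.4° Ω.
Step 4 — Source phasor: V = 6.03∠143.2° V = -4.828 + j3.612 V.
Step 5 — Current: I = V / Z = -0.6581 - j0.3015 A = 0.7239∠-155.4° A.
Step 6 — Complex power: S = V·I* = 2.088 - j3.833 VA.
Step 7 — Real power: P = Re(S) = 2.088 W.
Step 8 — Reactive power: Q = Im(S) = -3.833 VAR.
Step 9 — Apparent power: |S| = 4.365 VA.
Step 10 — Power factor: PF = P/|S| = 0.4785 (leading).

(a) P = 2.088 W  (b) Q = -3.833 VAR  (c) S = 4.365 VA  (d) PF = 0.4785 (leading)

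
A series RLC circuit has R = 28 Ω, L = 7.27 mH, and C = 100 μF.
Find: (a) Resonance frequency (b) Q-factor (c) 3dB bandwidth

Step 1 — Resonance condition Im(Z)=0 gives ω₀ = 1/√(LC).
Step 2 — ω₀ = 1/√(0.00727·0.0001) = 1173 rad/s.
Step 3 — f₀ = ω₀/(2π) = 186.7 Hz.
Step 4 — Series Q: Q = ω₀L/R = 1173·0.00727/28 = 0.3045.
Step 5 — 3dB bandwidth: Δω = ω₀/Q = 3851 rad/s; BW = Δω/(2π) = 613 Hz.

(a) f₀ = 186.7 Hz  (b) Q = 0.3045  (c) BW = 613 Hz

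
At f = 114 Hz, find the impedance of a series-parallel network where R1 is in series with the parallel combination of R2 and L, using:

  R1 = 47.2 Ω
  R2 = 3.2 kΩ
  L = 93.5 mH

Step 1 — Angular frequency: ω = 2π·f = 2π·114 = 716.3 rad/s.
Step 2 — Component impedances:
  R1: Z = R = 47.2 Ω
  R2: Z = R = 3200 Ω
  L: Z = jωL = j·716.3·0.0935 = 0 + j66.97 Ω
Step 3 — Parallel branch: R2 || L = 1/(1/R2 + 1/L) = 1.401 + j66.94 Ω.
Step 4 — Series with R1: Z_total = R1 + (R2 || L) = 48.6 + j66.94 Ω = 82.73∠54.0° Ω.

Z = 48.6 + j66.94 Ω = 82.73∠54.0° Ω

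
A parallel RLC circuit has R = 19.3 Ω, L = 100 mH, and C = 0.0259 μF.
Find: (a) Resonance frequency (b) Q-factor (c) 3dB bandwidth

Step 1 — Resonance: ω₀ = 1/√(LC) = 1/√(0.1·2.59e-08) = 1.965e+04 rad/s.
Step 2 — f₀ = ω₀/(2π) = 3127 Hz.
Step 3 — Parallel Q: Q = R/(ω₀L) = 19.3/(1.965e+04·0.1) = 0.009822.
Step 4 — Bandwidth: Δω = ω₀/Q = 2.001e+06 rad/s; BW = Δω/(2π) = 3.184e+05 Hz.

(a) f₀ = 3127 Hz  (b) Q = 0.009822  (c) BW = 3.184e+05 Hz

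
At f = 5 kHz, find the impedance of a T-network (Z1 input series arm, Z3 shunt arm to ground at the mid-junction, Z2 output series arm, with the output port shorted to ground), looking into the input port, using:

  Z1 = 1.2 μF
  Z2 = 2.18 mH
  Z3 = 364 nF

Step 1 — Angular frequency: ω = 2π·f = 2π·5000 = 3.142e+04 rad/s.
Step 2 — Component impedances:
  Z1: Z = 1/(jωC) = -j/(ω·C) = 0 - j26.53 Ω
  Z2: Z = jωL = j·3.142e+04·0.00218 = 0 + j68.49 Ω
  Z3: Z = 1/(jωC) = -j/(ω·C) = 0 - j87.45 Ω
Step 3 — With the output port shorted to ground, the output series arm Z2 runs from the junction to ground; the shunt arm Z3 also runs from the junction to ground. They appear in parallel: Z3 || Z2 = 0 + j315.9 Ω.
Step 4 — Series with input arm Z1: Z_in = Z1 + (Z3 || Z2) = 0 + j289.3 Ω = 289.3∠90.0° Ω.

Z = 0 + j289.3 Ω = 289.3∠90.0° Ω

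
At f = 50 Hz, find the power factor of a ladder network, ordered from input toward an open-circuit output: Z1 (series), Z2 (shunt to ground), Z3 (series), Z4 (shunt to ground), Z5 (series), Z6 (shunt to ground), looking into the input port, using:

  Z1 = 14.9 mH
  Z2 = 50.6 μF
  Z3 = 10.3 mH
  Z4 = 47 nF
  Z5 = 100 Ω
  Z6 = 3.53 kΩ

Step 1 — Angular frequency: ω = 2π·f = 2π·50 = 314.2 rad/s.
Step 2 — Component impedances:
  Z1: Z = jωL = j·314.2·0.0149 = 0 + j4.681 Ω
  Z2: Z = 1/(jωC) = -j/(ω·C) = 0 - j62.91 Ω
  Z3: Z = jωL = j·314.2·0.0103 = 0 + j3.236 Ω
  Z4: Z = 1/(jωC) = -j/(ω·C) = 0 - j6.773e+04 Ω
  Z5: Z = R = 100 Ω
  Z6: Z = R = 3530 Ω
Step 3 — Ladder network (open output): work backward from the far end, alternating series and parallel combinations. Z_in = 1.088 - j58.15 Ω = 58.16∠-88.9° Ω.
Step 4 — Power factor: PF = cos(φ) = Re(Z)/|Z| = 1.088/58.16 = 0.01871.
Step 5 — Type: Im(Z) = -58.15 ⇒ leading (phase φ = -88.9°).

PF = 0.01871 (leading, φ = -88.9°)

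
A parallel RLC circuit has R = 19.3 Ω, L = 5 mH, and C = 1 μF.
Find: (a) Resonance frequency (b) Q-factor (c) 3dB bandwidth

Step 1 — Resonance: ω₀ = 1/√(LC) = 1/√(0.005·1e-06) = 1.414e+04 rad/s.
Step 2 — f₀ = ω₀/(2π) = 2251 Hz.
Step 3 — Parallel Q: Q = R/(ω₀L) = 19.3/(1.414e+04·0.005) = 0.2729.
Step 4 — Bandwidth: Δω = ω₀/Q = 5.181e+04 rad/s; BW = Δω/(2π) = 8246 Hz.

(a) f₀ = 2251 Hz  (b) Q = 0.2729  (c) BW = 8246 Hz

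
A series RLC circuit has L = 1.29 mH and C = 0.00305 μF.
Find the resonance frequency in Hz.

Step 1 — Resonance condition Im(Z)=0 gives ω₀ = 1/√(LC).
Step 2 — ω₀ = 1/√(0.00129·3.05e-09) = 5.041e+05 rad/s.
Step 3 — f₀ = ω₀/(2π) = 8.024e+04 Hz.

f₀ = 8.024e+04 Hz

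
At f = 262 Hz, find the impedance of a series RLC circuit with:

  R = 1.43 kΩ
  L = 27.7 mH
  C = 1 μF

Step 1 — Angular frequency: ω = 2π·f = 2π·262 = 1646 rad/s.
Step 2 — Component impedances:
  R: Z = R = 1430 Ω
  L: Z = jωL = j·1646·0.0277 = 0 + j45.6 Ω
  C: Z = 1/(jωC) = -j/(ω·C) = 0 - j607.5 Ω
Step 3 — Series combination: Z_total = R + L + C = 1430 - j561.9 Ω = 1536∠-21.5° Ω.

Z = 1430 - j561.9 Ω = 1536∠-21.5° Ω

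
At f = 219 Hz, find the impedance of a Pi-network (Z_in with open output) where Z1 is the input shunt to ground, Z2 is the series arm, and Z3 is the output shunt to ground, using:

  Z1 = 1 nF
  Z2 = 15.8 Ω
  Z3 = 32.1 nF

Step 1 — Angular frequency: ω = 2π·f = 2π·219 = 1376 rad/s.
Step 2 — Component impedances:
  Z1: Z = 1/(jωC) = -j/(ω·C) = 0 - j7.267e+05 Ω
  Z2: Z = R = 15.8 Ω
  Z3: Z = 1/(jωC) = -j/(ω·C) = 0 - j2.264e+04 Ω
Step 3 — With open output, the series arm Z2 and the output shunt Z3 appear in series to ground: Z2 + Z3 = 15.8 - j2.264e+04 Ω.
Step 4 — Parallel with input shunt Z1: Z_in = Z1 || (Z2 + Z3) = 14.86 - j2.196e+04 Ω = 2.196e+04∠-90.0° Ω.

Z = 14.86 - j2.196e+04 Ω = 2.196e+04∠-90.0° Ω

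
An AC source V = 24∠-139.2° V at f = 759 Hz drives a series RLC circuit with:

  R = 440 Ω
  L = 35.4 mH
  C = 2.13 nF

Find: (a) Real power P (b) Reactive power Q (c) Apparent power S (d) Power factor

Step 1 — Angular frequency: ω = 2π·f = 2π·759 = 4769 rad/s.
Step 2 — Component impedances:
  R: Z = R = 440 Ω
  L: Z = jωL = j·4769·0.0354 = 0 + j168.8 Ω
  C: Z = 1/(jωC) = -j/(ω·C) = 0 - j9.845e+04 Ω
Step 3 — Series combination: Z_total = R + L + C = 440 - j9.828e+04 Ω = 9.828e+04∠-89.7° Ω.
Step 4 — Source phasor: V = 24∠-139.2° V = -18.17 - j15.68 V.
Step 5 — Current: I = V / Z = 0.0001587 - j0.0001856 A = 0.0002442∠-49.5° A.
Step 6 — Complex power: S = V·I* = 2.624e-05 - j0.005861 VA.
Step 7 — Real power: P = Re(S) = 2.624e-05 W.
Step 8 — Reactive power: Q = Im(S) = -0.005861 VAR.
Step 9 — Apparent power: |S| = 0.005861 VA.
Step 10 — Power factor: PF = P/|S| = 0.004477 (leading).

(a) P = 2.624e-05 W  (b) Q = -0.005861 VAR  (c) S = 0.005861 VA  (d) PF = 0.004477 (leading)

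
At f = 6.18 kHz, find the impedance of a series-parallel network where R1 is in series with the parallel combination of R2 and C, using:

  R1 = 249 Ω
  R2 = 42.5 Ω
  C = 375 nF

Step 1 — Angular frequency: ω = 2π·f = 2π·6180 = 3.883e+04 rad/s.
Step 2 — Component impedances:
  R1: Z = R = 249 Ω
  R2: Z = R = 42.5 Ω
  C: Z = 1/(jωC) = -j/(ω·C) = 0 - j68.68 Ω
Step 3 — Parallel branch: R2 || C = 1/(1/R2 + 1/C) = 30.73 - j19.02 Ω.
Step 4 — Series with R1: Z_total = R1 + (R2 || C) = 279.7 - j19.02 Ω = 280.4∠-3.9° Ω.

Z = 279.7 - j19.02 Ω = 280.4∠-3.9° Ω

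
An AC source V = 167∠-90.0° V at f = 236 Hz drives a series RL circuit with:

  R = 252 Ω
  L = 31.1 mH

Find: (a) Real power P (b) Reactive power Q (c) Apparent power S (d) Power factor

Step 1 — Angular frequency: ω = 2π·f = 2π·236 = 1483 rad/s.
Step 2 — Component impedances:
  R: Z = R = 252 Ω
  L: Z = jωL = j·1483·0.0311 = 0 + j46.12 Ω
Step 3 — Series combination: Z_total = R + L = 252 + j46.12 Ω = 256.2∠10.4° Ω.
Step 4 — Source phasor: V = 167∠-90.0° V = 0 - j167 V.
Step 5 — Current: I = V / Z = -0.1173 - j0.6412 A = 0.6519∠-100.4° A.
Step 6 — Complex power: S = V·I* = 107.1 + j19.6 VA.
Step 7 — Real power: P = Re(S) = 107.1 W.
Step 8 — Reactive power: Q = Im(S) = 19.6 VAR.
Step 9 — Apparent power: |S| = 108.9 VA.
Step 10 — Power factor: PF = P/|S| = 0.9837 (lagging).

(a) P = 107.1 W  (b) Q = 19.6 VAR  (c) S = 108.9 VA  (d) PF = 0.9837 (lagging)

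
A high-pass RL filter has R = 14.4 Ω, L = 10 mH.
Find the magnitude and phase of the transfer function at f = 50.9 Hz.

Step 1 — Angular frequency: ω = 2π·50.9 = 319.8 rad/s.
Step 2 — Transfer function: H(jω) = jωL/(R + jωL).
Step 3 — Numerator jωL = j·3.198; denominator R + jωL = 14.4 + j3.198.
Step 4 — H = 0.04701 + j0.2117.
Step 5 — Magnitude: |H| = 0.2168 (-13.3 dB); phase: φ = 77.5°.

|H| = 0.2168 (-13.3 dB), φ = 77.5°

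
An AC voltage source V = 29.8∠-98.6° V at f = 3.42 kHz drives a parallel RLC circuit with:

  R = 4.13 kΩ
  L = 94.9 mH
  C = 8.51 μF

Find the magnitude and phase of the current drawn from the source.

Step 1 — Angular frequency: ω = 2π·f = 2π·3420 = 2.149e+04 rad/s.
Step 2 — Component impedances:
  R: Z = R = 4130 Ω
  L: Z = jωL = j·2.149e+04·0.0949 = 0 + j2039 Ω
  C: Z = 1/(jωC) = -j/(ω·C) = 0 - j5.468 Ω
Step 3 — Parallel combination: 1/Z_total = 1/R + 1/L + 1/C; Z_total = 0.00728 - j5.483 Ω = 5.483∠-89.9° Ω.
Step 4 — Source phasor: V = 29.8∠-98.6° V = -4.456 - j29.46 V.
Step 5 — Ohm's law: I = V / Z_total = (-4.456 - j29.46) / (0.00728 - j5.483) = 5.373 - j0.8198 A.
Step 6 — Convert to polar: |I| = 5.435 A, ∠I = -8.7°.

I = 5.435∠-8.7° A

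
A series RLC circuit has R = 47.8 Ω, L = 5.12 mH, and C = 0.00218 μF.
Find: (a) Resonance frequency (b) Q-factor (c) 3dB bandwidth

Step 1 — Resonance: ω₀ = 1/√(LC) = 1/√(0.00512·2.18e-09) = 2.993e+05 rad/s.
Step 2 — f₀ = ω₀/(2π) = 4.764e+04 Hz.
Step 3 — Series Q: Q = ω₀L/R = 2.993e+05·0.00512/47.8 = 32.06.
Step 4 — Bandwidth: Δω = ω₀/Q = 9336 rad/s; BW = Δω/(2π) = 1486 Hz.

(a) f₀ = 4.764e+04 Hz  (b) Q = 32.06  (c) BW = 1486 Hz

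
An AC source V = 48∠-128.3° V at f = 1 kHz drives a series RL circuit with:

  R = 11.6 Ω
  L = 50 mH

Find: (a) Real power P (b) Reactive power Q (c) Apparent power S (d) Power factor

Step 1 — Angular frequency: ω = 2π·f = 2π·1000 = 6283 rad/s.
Step 2 — Component impedances:
  R: Z = R = 11.6 Ω
  L: Z = jωL = j·6283·0.05 = 0 + j314.2 Ω
Step 3 — Series combination: Z_total = R + L = 11.6 + j314.2 Ω = 314.4∠87.9° Ω.
Step 4 — Source phasor: V = 48∠-128.3° V = -29.75 - j37.67 V.
Step 5 — Current: I = V / Z = -0.1232 + j0.09014 A = 0.1527∠143.8° A.
Step 6 — Complex power: S = V·I* = 0.2704 + j7.324 VA.
Step 7 — Real power: P = Re(S) = 0.2704 W.
Step 8 — Reactive power: Q = Im(S) = 7.324 VAR.
Step 9 — Apparent power: |S| = 7.329 VA.
Step 10 — Power factor: PF = P/|S| = 0.0369 (lagging).

(a) P = 0.2704 W  (b) Q = 7.324 VAR  (c) S = 7.329 VA  (d) PF = 0.0369 (lagging)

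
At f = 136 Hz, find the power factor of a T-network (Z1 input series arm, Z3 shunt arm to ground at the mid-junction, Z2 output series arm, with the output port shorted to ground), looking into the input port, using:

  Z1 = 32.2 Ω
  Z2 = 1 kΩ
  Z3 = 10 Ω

Step 1 — Angular frequency: ω = 2π·f = 2π·136 = 854.5 rad/s.
Step 2 — Component impedances:
  Z1: Z = R = 32.2 Ω
  Z2: Z = R = 1000 Ω
  Z3: Z = R = 10 Ω
Step 3 — With the output port shorted to ground, the output series arm Z2 runs from the junction to ground; the shunt arm Z3 also runs from the junction to ground. They appear in parallel: Z3 || Z2 = 9.901 Ω.
Step 4 — Series with input arm Z1: Z_in = Z1 + (Z3 || Z2) = 42.1 Ω = 42.1∠0.0° Ω.
Step 5 — Power factor: PF = cos(φ) = Re(Z)/|Z| = 42.1/42.1 = 1.
Step 6 — Type: Im(Z) = 0 ⇒ unity (phase φ = 0.0°).

PF = 1 (unity, φ = 0.0°)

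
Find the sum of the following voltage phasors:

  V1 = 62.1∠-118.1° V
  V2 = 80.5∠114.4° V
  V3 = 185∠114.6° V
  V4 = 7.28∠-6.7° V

Step 1 — Convert each phasor to rectangular form:
  V1 = 62.1·(cos(-118.1°) + j·sin(-118.1°)) = -29.25 - j54.78 V
  V2 = 80.5·(cos(114.4°) + j·sin(114.4°)) = -33.25 + j73.31 V
  V3 = 185·(cos(114.6°) + j·sin(114.6°)) = -77.01 + j168.2 V
  V4 = 7.28·(cos(-6.7°) + j·sin(-6.7°)) = 7.23 - j0.8494 V
Step 2 — Sum components: V_total = -132.3 + j185.9 V.
Step 3 — Convert to polar: |V_total| = 228.2 V, ∠V_total = 125.4°.

V_total = 228.2∠125.4° V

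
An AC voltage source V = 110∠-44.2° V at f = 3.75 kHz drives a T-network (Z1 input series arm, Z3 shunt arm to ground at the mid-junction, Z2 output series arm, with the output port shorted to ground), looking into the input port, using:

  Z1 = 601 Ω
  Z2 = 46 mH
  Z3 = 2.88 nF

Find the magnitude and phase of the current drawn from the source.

Step 1 — Angular frequency: ω = 2π·f = 2π·3750 = 2.356e+04 rad/s.
Step 2 — Component impedances:
  Z1: Z = R = 601 Ω
  Z2: Z = jωL = j·2.356e+04·0.046 = 0 + j1084 Ω
  Z3: Z = 1/(jωC) = -j/(ω·C) = 0 - j1.474e+04 Ω
Step 3 — With the output port shorted to ground, the output series arm Z2 runs from the junction to ground; the shunt arm Z3 also runs from the junction to ground. They appear in parallel: Z3 || Z2 = 0 + j1170 Ω.
Step 4 — Series with input arm Z1: Z_in = Z1 + (Z3 || Z2) = 601 + j1170 Ω = 1315∠62.8° Ω.
Step 5 — Source phasor: V = 110∠-44.2° V = 78.86 - j76.69 V.
Step 6 — Ohm's law: I = V / Z_total = (78.86 - j76.69) / (601 + j1170) = -0.02447 - j0.07998 A.
Step 7 — Convert to polar: |I| = 0.08364 A, ∠I = -107.0°.

I = 0.08364∠-107.0° A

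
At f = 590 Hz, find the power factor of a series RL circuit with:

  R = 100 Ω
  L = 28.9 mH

Step 1 — Angular frequency: ω = 2π·f = 2π·590 = 3707 rad/s.
Step 2 — Component impedances:
  R: Z = R = 100 Ω
  L: Z = jωL = j·3707·0.0289 = 0 + j107.1 Ω
Step 3 — Series combination: Z_total = R + L = 100 + j107.1 Ω = 146.6∠47.0° Ω.
Step 4 — Power factor: PF = cos(φ) = Re(Z)/|Z| = 100/146.553 = 0.6823.
Step 5 — Type: Im(Z) = 107.1 ⇒ lagging (phase φ = 47.0°).

PF = 0.6823 (lagging, φ = 47.0°)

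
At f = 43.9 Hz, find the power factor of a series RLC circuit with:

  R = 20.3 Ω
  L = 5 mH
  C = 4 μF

Step 1 — Angular frequency: ω = 2π·f = 2π·43.9 = 275.8 rad/s.
Step 2 — Component impedances:
  R: Z = R = 20.3 Ω
  L: Z = jωL = j·275.8·0.005 = 0 + j1.379 Ω
  C: Z = 1/(jωC) = -j/(ω·C) = 0 - j906.3 Ω
Step 3 — Series combination: Z_total = R + L + C = 20.3 - j905 Ω = 905.2∠-88.7° Ω.
Step 4 — Power factor: PF = cos(φ) = Re(Z)/|Z| = 20.3/905.2 = 0.02243.
Step 5 — Type: Im(Z) = -905 ⇒ leading (phase φ = -88.7°).

PF = 0.02243 (leading, φ = -88.7°)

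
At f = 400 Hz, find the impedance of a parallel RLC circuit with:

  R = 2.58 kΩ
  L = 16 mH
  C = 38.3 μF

Step 1 — Angular frequency: ω = 2π·f = 2π·400 = 2513 rad/s.
Step 2 — Component impedances:
  R: Z = R = 2580 Ω
  L: Z = jωL = j·2513·0.016 = 0 + j40.21 Ω
  C: Z = 1/(jωC) = -j/(ω·C) = 0 - j10.39 Ω
Step 3 — Parallel combination: 1/Z_total = 1/R + 1/L + 1/C; Z_total = 0.07605 - j14.01 Ω = 14.01∠-89.7° Ω.

Z = 0.07605 - j14.01 Ω = 14.01∠-89.7° Ω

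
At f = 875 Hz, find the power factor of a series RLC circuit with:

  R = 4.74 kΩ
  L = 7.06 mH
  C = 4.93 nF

Step 1 — Angular frequency: ω = 2π·f = 2π·875 = 5498 rad/s.
Step 2 — Component impedances:
  R: Z = R = 4740 Ω
  L: Z = jωL = j·5498·0.00706 = 0 + j38.81 Ω
  C: Z = 1/(jωC) = -j/(ω·C) = 0 - j3.689e+04 Ω
Step 3 — Series combination: Z_total = R + L + C = 4740 - j3.686e+04 Ω = 3.716e+04∠-82.7° Ω.
Step 4 — Power factor: PF = cos(φ) = Re(Z)/|Z| = 4740/3.716e+04 = 0.1276.
Step 5 — Type: Im(Z) = -3.686e+04 ⇒ leading (phase φ = -82.7°).

PF = 0.1276 (leading, φ = -82.7°)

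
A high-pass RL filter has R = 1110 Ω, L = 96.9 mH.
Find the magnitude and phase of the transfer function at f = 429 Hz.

Step 1 — Angular frequency: ω = 2π·429 = 2695 rad/s.
Step 2 — Transfer function: H(jω) = jωL/(R + jωL).
Step 3 — Numerator jωL = j·261.2; denominator R + jωL = 1110 + j261.2.
Step 4 — H = 0.05247 + j0.223.
Step 5 — Magnitude: |H| = 0.2291 (-12.8 dB); phase: φ = 76.8°.

|H| = 0.2291 (-12.8 dB), φ = 76.8°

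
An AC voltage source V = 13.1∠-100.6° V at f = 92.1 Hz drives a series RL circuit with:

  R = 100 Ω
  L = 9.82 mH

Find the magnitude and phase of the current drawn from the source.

Step 1 — Angular frequency: ω = 2π·f = 2π·92.1 = 578.7 rad/s.
Step 2 — Component impedances:
  R: Z = R = 100 Ω
  L: Z = jωL = j·578.7·0.00982 = 0 + j5.683 Ω
Step 3 — Series combination: Z_total = R + L = 100 + j5.683 Ω = 100.2∠3.3° Ω.
Step 4 — Source phasor: V = 13.1∠-100.6° V = -2.41 - j12.88 V.
Step 5 — Ohm's law: I = V / Z_total = (-2.41 - j12.88) / (100 + j5.683) = -0.03131 - j0.127 A.
Step 6 — Convert to polar: |I| = 0.1308 A, ∠I = -103.9°.

I = 0.1308∠-103.9° A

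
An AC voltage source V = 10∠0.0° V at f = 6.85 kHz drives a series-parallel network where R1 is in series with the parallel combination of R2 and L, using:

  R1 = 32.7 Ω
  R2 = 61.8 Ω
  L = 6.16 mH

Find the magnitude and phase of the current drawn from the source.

Step 1 — Angular frequency: ω = 2π·f = 2π·6850 = 4.304e+04 rad/s.
Step 2 — Component impedances:
  R1: Z = R = 32.7 Ω
  R2: Z = R = 61.8 Ω
  L: Z = jωL = j·4.304e+04·0.00616 = 0 + j265.1 Ω
Step 3 — Parallel branch: R2 || L = 1/(1/R2 + 1/L) = 58.62 + j13.66 Ω.
Step 4 — Series with R1: Z_total = R1 + (R2 || L) = 91.32 + j13.66 Ω = 92.33∠8.5° Ω.
Step 5 — Source phasor: V = 10∠0.0° V = 10 V.
Step 6 — Ohm's law: I = V / Z_total = (10) / (91.32 + j13.66) = 0.1071 - j0.01603 A.
Step 7 — Convert to polar: |I| = 0.1083 A, ∠I = -8.5°.

I = 0.1083∠-8.5° A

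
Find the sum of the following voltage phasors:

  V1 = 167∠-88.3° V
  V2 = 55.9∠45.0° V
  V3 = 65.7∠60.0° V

Step 1 — Convert each phasor to rectangular form:
  V1 = 167·(cos(-88.3°) + j·sin(-88.3°)) = 4.954 - j166.9 V
  V2 = 55.9·(cos(45.0°) + j·sin(45.0°)) = 39.53 + j39.53 V
  V3 = 65.7·(cos(60.0°) + j·sin(60.0°)) = 32.85 + j56.9 V
Step 2 — Sum components: V_total = 77.33 - j70.5 V.
Step 3 — Convert to polar: |V_total| = 104.6 V, ∠V_total = -42.4°.

V_total = 104.6∠-42.4° V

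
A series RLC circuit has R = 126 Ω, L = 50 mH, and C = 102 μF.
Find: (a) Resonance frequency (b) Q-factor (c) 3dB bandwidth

Step 1 — Resonance condition Im(Z)=0 gives ω₀ = 1/√(LC).
Step 2 — ω₀ = 1/√(0.05·0.000102) = 442.8 rad/s.
Step 3 — f₀ = ω₀/(2π) = 70.47 Hz.
Step 4 — Series Q: Q = ω₀L/R = 442.8·0.05/126 = 0.1757.
Step 5 — 3dB bandwidth: Δω = ω₀/Q = 2520 rad/s; BW = Δω/(2π) = 401.1 Hz.

(a) f₀ = 70.47 Hz  (b) Q = 0.1757  (c) BW = 401.1 Hz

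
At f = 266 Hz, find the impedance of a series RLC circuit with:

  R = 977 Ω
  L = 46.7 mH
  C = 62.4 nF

Step 1 — Angular frequency: ω = 2π·f = 2π·266 = 1671 rad/s.
Step 2 — Component impedances:
  R: Z = R = 977 Ω
  L: Z = jωL = j·1671·0.0467 = 0 + j78.05 Ω
  C: Z = 1/(jωC) = -j/(ω·C) = 0 - j9589 Ω
Step 3 — Series combination: Z_total = R + L + C = 977 - j9511 Ω = 9561∠-84.1° Ω.

Z = 977 - j9511 Ω = 9561∠-84.1° Ω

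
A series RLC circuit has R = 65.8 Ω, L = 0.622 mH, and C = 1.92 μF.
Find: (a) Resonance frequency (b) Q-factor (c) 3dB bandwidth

Step 1 — Resonance: ω₀ = 1/√(LC) = 1/√(0.000622·1.92e-06) = 2.894e+04 rad/s.
Step 2 — f₀ = ω₀/(2π) = 4605 Hz.
Step 3 — Series Q: Q = ω₀L/R = 2.894e+04·0.000622/65.8 = 0.2735.
Step 4 — Bandwidth: Δω = ω₀/Q = 1.058e+05 rad/s; BW = Δω/(2π) = 1.684e+04 Hz.

(a) f₀ = 4605 Hz  (b) Q = 0.2735  (c) BW = 1.684e+04 Hz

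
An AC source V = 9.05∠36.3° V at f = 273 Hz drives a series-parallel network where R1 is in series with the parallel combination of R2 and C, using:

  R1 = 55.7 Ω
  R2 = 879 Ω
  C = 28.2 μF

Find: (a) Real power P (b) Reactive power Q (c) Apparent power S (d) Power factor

Step 1 — Angular frequency: ω = 2π·f = 2π·273 = 1715 rad/s.
Step 2 — Component impedances:
  R1: Z = R = 55.7 Ω
  R2: Z = R = 879 Ω
  C: Z = 1/(jωC) = -j/(ω·C) = 0 - j20.67 Ω
Step 3 — Parallel branch: R2 || C = 1/(1/R2 + 1/C) = 0.4859 - j20.66 Ω.
Step 4 — Series with R1: Z_total = R1 + (R2 || C) = 56.19 - j20.66 Ω = 59.86∠-20.2° Ω.
Step 5 — Source phasor: V = 9.05∠36.3° V = 7.294 + j5.358 V.
Step 6 — Current: I = V / Z = 0.08346 + j0.126 A = 0.1512∠56.5° A.
Step 7 — Complex power: S = V·I* = 1.284 - j0.4722 VA.
Step 8 — Real power: P = Re(S) = 1.284 W.
Step 9 — Reactive power: Q = Im(S) = -0.4722 VAR.
Step 10 — Apparent power: |S| = 1.368 VA.
Step 11 — Power factor: PF = P/|S| = 0.9386 (leading).

(a) P = 1.284 W  (b) Q = -0.4722 VAR  (c) S = 1.368 VA  (d) PF = 0.9386 (leading)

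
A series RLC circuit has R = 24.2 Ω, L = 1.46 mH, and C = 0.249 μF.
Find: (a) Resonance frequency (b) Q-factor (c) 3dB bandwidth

Step 1 — Resonance condition Im(Z)=0 gives ω₀ = 1/√(LC).
Step 2 — ω₀ = 1/√(0.00146·2.49e-07) = 5.245e+04 rad/s.
Step 3 — f₀ = ω₀/(2π) = 8347 Hz.
Step 4 — Series Q: Q = ω₀L/R = 5.245e+04·0.00146/24.2 = 3.164.
Step 5 — 3dB bandwidth: Δω = ω₀/Q = 1.658e+04 rad/s; BW = Δω/(2π) = 2638 Hz.

(a) f₀ = 8347 Hz  (b) Q = 3.164  (c) BW = 2638 Hz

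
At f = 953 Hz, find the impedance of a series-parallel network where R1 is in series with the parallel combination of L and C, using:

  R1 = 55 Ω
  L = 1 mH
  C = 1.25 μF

Step 1 — Angular frequency: ω = 2π·f = 2π·953 = 5988 rad/s.
Step 2 — Component impedances:
  R1: Z = R = 55 Ω
  L: Z = jωL = j·5988·0.001 = 0 + j5.988 Ω
  C: Z = 1/(jωC) = -j/(ω·C) = 0 - j133.6 Ω
Step 3 — Parallel branch: L || C = 1/(1/L + 1/C) = 0 + j6.269 Ω.
Step 4 — Series with R1: Z_total = R1 + (L || C) = 55 + j6.269 Ω = 55.36∠6.5° Ω.

Z = 55 + j6.269 Ω = 55.36∠6.5° Ω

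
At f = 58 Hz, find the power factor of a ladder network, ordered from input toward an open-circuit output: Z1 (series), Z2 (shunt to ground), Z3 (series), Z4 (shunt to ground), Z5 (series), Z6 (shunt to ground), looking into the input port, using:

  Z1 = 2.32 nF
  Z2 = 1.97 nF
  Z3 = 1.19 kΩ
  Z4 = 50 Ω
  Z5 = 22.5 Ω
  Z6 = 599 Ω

Step 1 — Angular frequency: ω = 2π·f = 2π·58 = 364.4 rad/s.
Step 2 — Component impedances:
  Z1: Z = 1/(jωC) = -j/(ω·C) = 0 - j1.183e+06 Ω
  Z2: Z = 1/(jωC) = -j/(ω·C) = 0 - j1.393e+06 Ω
  Z3: Z = R = 1190 Ω
  Z4: Z = R = 50 Ω
  Z5: Z = R = 22.5 Ω
  Z6: Z = R = 599 Ω
Step 3 — Ladder network (open output): work backward from the far end, alternating series and parallel combinations. Z_in = 1236 - j1.183e+06 Ω = 1.183e+06∠-89.9° Ω.
Step 4 — Power factor: PF = cos(φ) = Re(Z)/|Z| = 1236/1.183e+06 = 0.001045.
Step 5 — Type: Im(Z) = -1.183e+06 ⇒ leading (phase φ = -89.9°).

PF = 0.001045 (leading, φ = -89.9°)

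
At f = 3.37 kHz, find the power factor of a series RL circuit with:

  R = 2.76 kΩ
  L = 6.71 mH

Step 1 — Angular frequency: ω = 2π·f = 2π·3370 = 2.117e+04 rad/s.
Step 2 — Component impedances:
  R: Z = R = 2760 Ω
  L: Z = jωL = j·2.117e+04·0.00671 = 0 + j142.1 Ω
Step 3 — Series combination: Z_total = R + L = 2760 + j142.1 Ω = 2764∠2.9° Ω.
Step 4 — Power factor: PF = cos(φ) = Re(Z)/|Z| = 2760/2763.7 = 0.9987.
Step 5 — Type: Im(Z) = 142.1 ⇒ lagging (phase φ = 2.9°).

PF = 0.9987 (lagging, φ = 2.9°)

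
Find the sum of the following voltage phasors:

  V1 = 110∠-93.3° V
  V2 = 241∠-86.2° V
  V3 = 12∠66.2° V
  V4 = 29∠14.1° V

Step 1 — Convert each phasor to rectangular form:
  V1 = 110·(cos(-93.3°) + j·sin(-93.3°)) = -6.332 - j109.8 V
  V2 = 241·(cos(-86.2°) + j·sin(-86.2°)) = 15.97 - j240.5 V
  V3 = 12·(cos(66.2°) + j·sin(66.2°)) = 4.843 + j10.98 V
  V4 = 29·(cos(14.1°) + j·sin(14.1°)) = 28.13 + j7.065 V
Step 2 — Sum components: V_total = 42.61 - j332.2 V.
Step 3 — Convert to polar: |V_total| = 335 V, ∠V_total = -82.7°.

V_total = 335∠-82.7° V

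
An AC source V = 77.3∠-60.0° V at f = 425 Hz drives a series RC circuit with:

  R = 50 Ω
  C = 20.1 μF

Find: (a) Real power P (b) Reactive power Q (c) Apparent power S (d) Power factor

Step 1 — Angular frequency: ω = 2π·f = 2π·425 = 2670 rad/s.
Step 2 — Component impedances:
  R: Z = R = 50 Ω
  C: Z = 1/(jωC) = -j/(ω·C) = 0 - j18.63 Ω
Step 3 — Series combination: Z_total = R + C = 50 - j18.63 Ω = 53.36∠-20.4° Ω.
Step 4 — Source phasor: V = 77.3∠-60.0° V = 38.65 - j66.94 V.
Step 5 — Current: I = V / Z = 1.117 - j0.9227 A = 1.449∠-39.6° A.
Step 6 — Complex power: S = V·I* = 104.9 - j39.1 VA.
Step 7 — Real power: P = Re(S) = 104.9 W.
Step 8 — Reactive power: Q = Im(S) = -39.1 VAR.
Step 9 — Apparent power: |S| = 112 VA.
Step 10 — Power factor: PF = P/|S| = 0.9371 (leading).

(a) P = 104.9 W  (b) Q = -39.1 VAR  (c) S = 112 VA  (d) PF = 0.9371 (leading)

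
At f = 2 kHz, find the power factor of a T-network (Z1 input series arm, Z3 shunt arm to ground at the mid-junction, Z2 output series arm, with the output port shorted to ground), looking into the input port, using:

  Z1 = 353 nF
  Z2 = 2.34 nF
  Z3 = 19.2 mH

Step 1 — Angular frequency: ω = 2π·f = 2π·2000 = 1.257e+04 rad/s.
Step 2 — Component impedances:
  Z1: Z = 1/(jωC) = -j/(ω·C) = 0 - j225.4 Ω
  Z2: Z = 1/(jωC) = -j/(ω·C) = 0 - j3.401e+04 Ω
  Z3: Z = jωL = j·1.257e+04·0.0192 = 0 + j241.3 Ω
Step 3 — With the output port shorted to ground, the output series arm Z2 runs from the junction to ground; the shunt arm Z3 also runs from the junction to ground. They appear in parallel: Z3 || Z2 = 0 + j243 Ω.
Step 4 — Series with input arm Z1: Z_in = Z1 + (Z3 || Z2) = 0 + j17.57 Ω = 17.57∠90.0° Ω.
Step 5 — Power factor: PF = cos(φ) = Re(Z)/|Z| = 0/17.57 = 0.
Step 6 — Type: Im(Z) = 17.57 ⇒ lagging (phase φ = 90.0°).

PF = 0 (lagging, φ = 90.0°)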